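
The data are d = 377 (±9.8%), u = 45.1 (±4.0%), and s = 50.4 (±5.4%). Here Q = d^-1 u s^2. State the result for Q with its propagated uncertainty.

304 ± 46.0

Since Q is a product/quotient, work with relative uncertainties:
  (-1·δd/d)² = (-1×0.0980)² = 0.00960;  (1·δu/u)² = (1×0.0400)² = 0.00160;  (2·δs/s)² = (2×0.0540)² = 0.0117
δQ/Q = √(0.0229) = 0.151
Q = 304, so δQ = 0.151 × 304 = 46.0.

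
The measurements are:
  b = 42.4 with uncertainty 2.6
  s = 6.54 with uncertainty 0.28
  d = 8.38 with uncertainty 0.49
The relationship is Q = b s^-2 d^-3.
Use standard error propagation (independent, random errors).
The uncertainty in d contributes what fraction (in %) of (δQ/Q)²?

73.5%

(δQ/Q)² = (1·δb/b)² + (-2·δs/s)² + (-3·δd/d)²
  b term: (1×0.0613)² = 0.00376
  s term: (-2×0.0428)² = 0.00733
  d term: (-3×0.0585)² = 0.0308
Total = 0.0419. Share from d = 0.0308/0.0419 = 0.735.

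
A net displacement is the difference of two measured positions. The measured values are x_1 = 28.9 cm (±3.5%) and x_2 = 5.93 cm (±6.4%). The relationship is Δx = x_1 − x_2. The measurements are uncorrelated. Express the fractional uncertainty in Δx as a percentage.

4.70%

Δx is a linear combination, so absolute uncertainties add in quadrature:
  (δx_1)² = 1.02;  (δx_2)² = 0.144
δΔx = √(1.17) = 1.08 cm
Δx = 23.0 cm, so δΔx/Δx = 1.08/23.0 = 0.0470.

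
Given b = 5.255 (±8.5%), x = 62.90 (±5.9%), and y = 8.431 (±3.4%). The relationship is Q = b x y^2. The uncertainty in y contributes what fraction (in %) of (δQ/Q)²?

30.2%

(δQ/Q)² = (1·δb/b)² + (1·δx/x)² + (2·δy/y)²
  b term: (1×0.0850)² = 0.00723
  x term: (1×0.0590)² = 0.00348
  y term: (2×0.0340)² = 0.00462
Total = 0.0153. Share from y = 0.00462/0.0153 = 0.302.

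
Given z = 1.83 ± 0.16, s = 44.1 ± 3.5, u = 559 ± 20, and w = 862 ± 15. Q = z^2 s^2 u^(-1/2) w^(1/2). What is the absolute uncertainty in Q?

1920

Q is a product of powers, so relative uncertainties combine in quadrature:
  (2·δz/z)² = (2×0.0874)² = 0.0306;  (2·δs/s)² = (2×0.0794)² = 0.0252;  (−½·δu/u)² = (-0.5×0.0358)² = 0.000320;  (½·δw/w)² = (0.5×0.0174)² = 7.57e-05
δQ/Q = √(0.0562) = 0.237
Q = 8090, so δQ = 0.237 × 8090 = 1920.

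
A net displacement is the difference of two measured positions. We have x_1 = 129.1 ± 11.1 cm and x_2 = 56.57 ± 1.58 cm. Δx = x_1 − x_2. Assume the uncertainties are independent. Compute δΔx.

11.2 cm

Each term contributes (cᵢ δxᵢ)² to (δΔx)²:
  (δx_1)² = 123;  (δx_2)² = 2.50
δΔx = √(126) = 11.2 cm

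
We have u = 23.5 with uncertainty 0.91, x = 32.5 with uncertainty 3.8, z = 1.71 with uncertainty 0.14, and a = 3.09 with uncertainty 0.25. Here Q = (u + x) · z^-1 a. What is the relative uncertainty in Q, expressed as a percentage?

13.5%

Let w = u + x = 56.0. δw = √(δu² + δx²) = √(0.828 + 14.4) = 3.91, so δw/w = 0.0698.
Q is then a monomial in w, z, a:
δQ/Q = √((δw/w)² + (-1·δz/z)² + (1·δa/a)²) = √(0.00487 + 0.00670 + 0.00655) = 0.135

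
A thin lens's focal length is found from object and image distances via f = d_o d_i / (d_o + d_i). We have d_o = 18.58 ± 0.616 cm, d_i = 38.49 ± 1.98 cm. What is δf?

0.350 cm

∂f/∂d_o = (d_i/(d_o+d_i))² = 0.455;  ∂f/∂d_i = (d_o/(d_o+d_i))² = 0.106
δf = √((∂f/∂d_o · δd_o)² + (∂f/∂d_i · δd_i)²) = √(0.0785 + 0.0440) = 0.350 cm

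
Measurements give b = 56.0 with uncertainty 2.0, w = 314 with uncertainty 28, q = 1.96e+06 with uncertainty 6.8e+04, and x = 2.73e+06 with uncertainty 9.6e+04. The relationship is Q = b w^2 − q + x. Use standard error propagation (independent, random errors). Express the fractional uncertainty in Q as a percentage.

16.1%

Let p = b·w^2 = 5.52e+06. δp/p = √((1·δb/b)² + (2·δw/w)²) = √(0.00128 + 0.0318) = 0.182, so δp = 1e+06.
Q = p − q + x: δQ = √(δp² + δq² + δx²) = √(1.01e+12 + 4.62e+09 + 9.22e+09) = 1.01e+06
Q = 6.29e+06, so δQ/Q = 1.01e+06/6.29e+06 = 0.161.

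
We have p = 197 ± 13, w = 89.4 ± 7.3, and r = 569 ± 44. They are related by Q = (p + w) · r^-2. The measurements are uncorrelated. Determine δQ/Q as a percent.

Let u = p + w = 286. δu = √(δp² + δw²) = √(169 + 53.3) = 14.9, so δu/u = 0.0521.
Q is then a monomial in u, r:
δQ/Q = √((δu/u)² + (-2·δr/r)²) = √(0.00271 + 0.0239) = 0.163

16.3%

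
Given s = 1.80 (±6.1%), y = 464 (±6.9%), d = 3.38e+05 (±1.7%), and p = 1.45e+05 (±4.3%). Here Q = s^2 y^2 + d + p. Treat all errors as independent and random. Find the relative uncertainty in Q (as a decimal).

0.109

Let w = s^2·y^2 = 6.98e+05. δw/w = √((2·δs/s)² + (2·δy/y)²) = √(0.0149 + 0.0190) = 0.184, so δw = 1.28e+05.
Q = w + d + p: δQ = √(δw² + δd² + δp²) = √(1.65e+10 + 3.3e+07 + 3.89e+07) = 1.29e+05
Q = 1.18e+06, so δQ/Q = 1.29e+05/1.18e+06 = 0.109.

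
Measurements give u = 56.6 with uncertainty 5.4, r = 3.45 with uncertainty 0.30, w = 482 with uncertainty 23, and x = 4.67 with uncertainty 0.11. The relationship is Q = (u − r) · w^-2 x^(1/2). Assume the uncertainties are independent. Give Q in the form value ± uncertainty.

(4.94 ± 0.692) × 10^-4

Let h = u − r = 53.1. δh = √(δu² + δr²) = √(29.2 + 0.0900) = 5.41, so δh/h = 0.102.
Q is then a monomial in h, w, x:
δQ/Q = √((δh/h)² + (-2·δw/w)² + (½·δx/x)²) = √(0.0104 + 0.00911 + 0.000139) = 0.140
Q = 0.000494, so δQ = 0.140 × 0.000494 = 6.92e-05.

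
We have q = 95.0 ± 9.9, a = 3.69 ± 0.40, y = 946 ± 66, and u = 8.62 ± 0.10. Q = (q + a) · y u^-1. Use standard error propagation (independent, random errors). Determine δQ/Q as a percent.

12.3%

Let w = q + a = 98.7. δw = √(δq² + δa²) = √(98.0 + 0.160) = 9.91, so δw/w = 0.100.
Q is then a monomial in w, y, u:
δQ/Q = √((δw/w)² + (1·δy/y)² + (-1·δu/u)²) = √(0.0101 + 0.00487 + 0.000135) = 0.123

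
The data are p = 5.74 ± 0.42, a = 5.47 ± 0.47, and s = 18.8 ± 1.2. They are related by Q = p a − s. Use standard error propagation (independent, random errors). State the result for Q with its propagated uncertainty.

Let w = p·a = 31.4. δw/w = √((1·δp/p)² + (1·δa/a)²) = √(0.00535 + 0.00738) = 0.113, so δw = 3.54.
Q = w − s: δQ = √(δw² + δs²) = √(12.6 + 1.44) = 3.74
Q = 12.6.

12.6 ± 3.74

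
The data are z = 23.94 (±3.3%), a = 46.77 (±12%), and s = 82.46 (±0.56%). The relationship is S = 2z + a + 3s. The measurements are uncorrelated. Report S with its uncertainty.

For a sum/difference, combine absolute errors in quadrature:
  (2·δz)² = 2.50;  (δa)² = 31.5;  (3·δs)² = 1.92
δS = √(35.9) = 5.99
S = 342.0.

342.0 ± 5.99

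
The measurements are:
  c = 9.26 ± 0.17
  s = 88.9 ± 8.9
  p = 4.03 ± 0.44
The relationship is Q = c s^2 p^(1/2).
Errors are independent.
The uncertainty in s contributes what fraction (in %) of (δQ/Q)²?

92.4%

(δQ/Q)² = (1·δc/c)² + (2·δs/s)² + (½·δp/p)²
  c term: (1×0.0184)² = 0.000337
  s term: (2×0.100)² = 0.0401
  p term: (0.5×0.109)² = 0.00298
Total = 0.0434. Share from s = 0.0401/0.0434 = 0.924.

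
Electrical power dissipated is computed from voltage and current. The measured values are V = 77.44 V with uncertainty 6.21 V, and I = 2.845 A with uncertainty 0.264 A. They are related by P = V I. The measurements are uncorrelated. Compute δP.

27.0 W

Products/powers → add relative errors in quadrature, weighted by exponent:
  (1·δV/V)² = (1×0.0802)² = 0.00643;  (1·δI/I)² = (1×0.0928)² = 0.00861
δP/P = √(0.0150) = 0.123
P = 220.3 W, so δP = 0.123 × 220.3 = 27.0 W.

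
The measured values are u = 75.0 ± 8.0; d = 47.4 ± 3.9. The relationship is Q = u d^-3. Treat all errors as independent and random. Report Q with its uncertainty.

0.000704 ± 0.000189

Products/powers → add relative errors in quadrature, weighted by exponent:
  (1·δu/u)² = (1×0.107)² = 0.0114;  (-3·δd/d)² = (-3×0.0823)² = 0.0609
δQ/Q = √(0.0723) = 0.269
Q = 0.000704, so δQ = 0.269 × 0.000704 = 0.000189.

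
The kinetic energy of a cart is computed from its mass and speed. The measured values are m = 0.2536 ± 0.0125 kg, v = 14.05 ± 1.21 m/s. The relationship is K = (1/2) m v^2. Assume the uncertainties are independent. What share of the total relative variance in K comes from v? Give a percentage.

(δK/K)² = (1·δm/m)² + (2·δv/v)²
  m term: (1×0.0493)² = 0.00243
  v term: (2×0.0861)² = 0.0297
Total = 0.0321. Share from v = 0.0297/0.0321 = 0.924.

92.4%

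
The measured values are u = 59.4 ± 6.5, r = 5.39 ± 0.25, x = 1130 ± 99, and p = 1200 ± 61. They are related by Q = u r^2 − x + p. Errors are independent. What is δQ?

274

Let w = u·r^2 = 1730. δw/w = √((1·δu/u)² + (2·δr/r)²) = √(0.0120 + 0.00861) = 0.143, so δw = 248.
Q = w − x + p: δQ = √(δw² + δx² + δp²) = √(61300 + 9800 + 3720) = 274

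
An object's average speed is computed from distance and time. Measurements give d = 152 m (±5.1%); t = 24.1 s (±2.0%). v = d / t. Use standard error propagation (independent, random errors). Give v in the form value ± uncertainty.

6.31 ± 0.346 m/s

Products/powers → add relative errors in quadrature, weighted by exponent:
  (1·δd/d)² = (1×0.0510)² = 0.00260;  (-1·δt/t)² = (-1×0.0200)² = 0.000400
δv/v = √(0.00300) = 0.0548
v = 6.31 m/s, so δv = 0.0548 × 6.31 = 0.346 m/s.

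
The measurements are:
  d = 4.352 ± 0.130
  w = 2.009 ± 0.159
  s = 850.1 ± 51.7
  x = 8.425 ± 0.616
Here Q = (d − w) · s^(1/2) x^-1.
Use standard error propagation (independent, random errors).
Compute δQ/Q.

Let u = d − w = 2.343. δu = √(δd² + δw²) = √(0.0169 + 0.0253) = 0.205, so δu/u = 0.0877.
Q is then a monomial in u, s, x:
δQ/Q = √((δu/u)² + (½·δs/s)² + (-1·δx/x)²) = √(0.00768 + 0.000925 + 0.00535) = 0.118

0.118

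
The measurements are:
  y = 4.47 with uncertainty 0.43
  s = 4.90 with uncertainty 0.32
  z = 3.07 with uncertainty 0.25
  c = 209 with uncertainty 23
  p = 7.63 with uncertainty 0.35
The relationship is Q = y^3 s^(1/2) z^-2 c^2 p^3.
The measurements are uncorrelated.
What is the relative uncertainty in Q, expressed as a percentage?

42.2%

Since Q is a product/quotient, work with relative uncertainties:
  (3·δy/y)² = (3×0.0962)² = 0.0833;  (½·δs/s)² = (0.5×0.0653)² = 0.00107;  (-2·δz/z)² = (-2×0.0814)² = 0.0265;  (2·δc/c)² = (2×0.110)² = 0.0484;  (3·δp/p)² = (3×0.0459)² = 0.0189
δQ/Q = √(0.178) = 0.422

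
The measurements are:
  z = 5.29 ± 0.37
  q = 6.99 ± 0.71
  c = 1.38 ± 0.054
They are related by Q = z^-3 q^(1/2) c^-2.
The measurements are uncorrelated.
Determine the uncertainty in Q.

0.00215

Relative error in a monomial: (δQ/Q)² = Σ (nᵢ · δxᵢ/xᵢ)².
  (-3·δz/z)² = (-3×0.0699)² = 0.0440;  (½·δq/q)² = (0.5×0.102)² = 0.00258;  (-2·δc/c)² = (-2×0.0391)² = 0.00612
δQ/Q = √(0.0527) = 0.230
Q = 0.00938, so δQ = 0.230 × 0.00938 = 0.00215.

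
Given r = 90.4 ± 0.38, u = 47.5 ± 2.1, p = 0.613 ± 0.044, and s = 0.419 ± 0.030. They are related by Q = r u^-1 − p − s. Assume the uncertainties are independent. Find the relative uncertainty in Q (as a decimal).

Let w = r·u^-1 = 1.90. δw/w = √((1·δr/r)² + (-1·δu/u)²) = √(1.77e-05 + 0.00195) = 0.0444, so δw = 0.0845.
Q = w − p − s: δQ = √(δw² + δp² + δs²) = √(0.00714 + 0.00194 + 0.000900) = 0.0999
Q = 0.871, so δQ/Q = 0.0999/0.871 = 0.115.

0.115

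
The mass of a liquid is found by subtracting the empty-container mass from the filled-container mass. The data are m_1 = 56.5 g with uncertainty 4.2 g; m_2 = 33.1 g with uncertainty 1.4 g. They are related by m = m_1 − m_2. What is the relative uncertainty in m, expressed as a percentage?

18.9%

For a sum/difference, combine absolute errors in quadrature:
  (δm_1)² = 17.6;  (δm_2)² = 1.96
δm = √(19.6) = 4.43 g
m = 23.4 g, so δm/m = 4.43/23.4 = 0.189.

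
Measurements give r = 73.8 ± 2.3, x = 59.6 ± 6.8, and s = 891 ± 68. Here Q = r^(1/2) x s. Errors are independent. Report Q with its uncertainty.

Q is a product of powers, so relative uncertainties combine in quadrature:
  (½·δr/r)² = (0.5×0.0312)² = 0.000243;  (1·δx/x)² = (1×0.114)² = 0.0130;  (1·δs/s)² = (1×0.0763)² = 0.00582
δQ/Q = √(0.0191) = 0.138
Q = 4.56e+05, so δQ = 0.138 × 4.56e+05 = 63000.

(4.56 ± 0.630) × 10^5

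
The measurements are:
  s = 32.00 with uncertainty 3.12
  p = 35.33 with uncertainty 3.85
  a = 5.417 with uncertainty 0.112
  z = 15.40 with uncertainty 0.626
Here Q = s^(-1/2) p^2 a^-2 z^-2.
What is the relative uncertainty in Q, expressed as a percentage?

Q is a product of powers, so relative uncertainties combine in quadrature:
  (−½·δs/s)² = (-0.5×0.0975)² = 0.00238;  (2·δp/p)² = (2×0.109)² = 0.0475;  (-2·δa/a)² = (-2×0.0207)² = 0.00171;  (-2·δz/z)² = (-2×0.0406)² = 0.00661
δQ/Q = √(0.0582) = 0.241

24.1%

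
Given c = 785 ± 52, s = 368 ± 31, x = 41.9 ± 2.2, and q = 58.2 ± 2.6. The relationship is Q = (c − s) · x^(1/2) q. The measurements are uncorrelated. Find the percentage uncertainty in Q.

Let u = c − s = 417. δu = √(δc² + δs²) = √(2700 + 961) = 60.5, so δu/u = 0.145.
Q is then a monomial in u, x, q:
δQ/Q = √((δu/u)² + (½·δx/x)² + (1·δq/q)²) = √(0.0211 + 0.000689 + 0.00200) = 0.154

15.4%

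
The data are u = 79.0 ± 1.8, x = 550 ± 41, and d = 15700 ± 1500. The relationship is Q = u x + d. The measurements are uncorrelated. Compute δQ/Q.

Let p = u·x = 43400. δp/p = √((1·δu/u)² + (1·δx/x)²) = √(0.000519 + 0.00556) = 0.0779, so δp = 3390.
Q = p + d: δQ = √(δp² + δd²) = √(1.15e+07 + 2.25e+06) = 3700
Q = 59200, so δQ/Q = 3700/59200 = 0.0626.

0.0626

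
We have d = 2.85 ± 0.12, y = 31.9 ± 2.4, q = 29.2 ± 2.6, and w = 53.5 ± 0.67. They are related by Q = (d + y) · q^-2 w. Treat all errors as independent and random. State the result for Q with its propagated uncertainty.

2.18 ± 0.417

Let u = d + y = 34.8. δu = √(δd² + δy²) = √(0.0144 + 5.76) = 2.40, so δu/u = 0.0692.
Q is then a monomial in u, q, w:
δQ/Q = √((δu/u)² + (-2·δq/q)² + (1·δw/w)²) = √(0.00478 + 0.0317 + 0.000157) = 0.191
Q = 2.18, so δQ = 0.191 × 2.18 = 0.417.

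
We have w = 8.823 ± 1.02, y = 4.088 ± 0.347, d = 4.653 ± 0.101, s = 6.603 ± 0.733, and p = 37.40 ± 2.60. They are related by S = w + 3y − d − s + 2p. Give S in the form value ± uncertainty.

84.63 ± 5.45

Each term contributes (cᵢ δxᵢ)² to (δS)²:
  (δw)² = 1.04;  (3·δy)² = 1.08;  (δd)² = 0.0102;  (δs)² = 0.537;  (2·δp)² = 27.0
δS = √(29.7) = 5.45
S = 84.63.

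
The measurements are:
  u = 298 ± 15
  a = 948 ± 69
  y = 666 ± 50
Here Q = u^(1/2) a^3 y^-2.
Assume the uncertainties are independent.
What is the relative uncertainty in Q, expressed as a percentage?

26.6%

Relative error in a monomial: (δQ/Q)² = Σ (nᵢ · δxᵢ/xᵢ)².
  (½·δu/u)² = (0.5×0.0503)² = 0.000633;  (3·δa/a)² = (3×0.0728)² = 0.0477;  (-2·δy/y)² = (-2×0.0751)² = 0.0225
δQ/Q = √(0.0709) = 0.266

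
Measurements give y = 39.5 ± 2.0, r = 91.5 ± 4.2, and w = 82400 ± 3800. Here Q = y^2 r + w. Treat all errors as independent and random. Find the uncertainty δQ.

16300

Let p = y^2·r = 1.43e+05. δp/p = √((2·δy/y)² + (1·δr/r)²) = √(0.0103 + 0.00211) = 0.111, so δp = 15900.
Q = p + w: δQ = √(δp² + δw²) = √(2.52e+08 + 1.44e+07) = 16300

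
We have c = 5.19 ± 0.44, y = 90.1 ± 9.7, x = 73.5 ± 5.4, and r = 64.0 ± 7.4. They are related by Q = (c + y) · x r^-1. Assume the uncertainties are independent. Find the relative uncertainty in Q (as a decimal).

Let u = c + y = 95.3. δu = √(δc² + δy²) = √(0.194 + 94.1) = 9.71, so δu/u = 0.102.
Q is then a monomial in u, x, r:
δQ/Q = √((δu/u)² + (1·δx/x)² + (-1·δr/r)²) = √(0.0104 + 0.00540 + 0.0134) = 0.171

0.171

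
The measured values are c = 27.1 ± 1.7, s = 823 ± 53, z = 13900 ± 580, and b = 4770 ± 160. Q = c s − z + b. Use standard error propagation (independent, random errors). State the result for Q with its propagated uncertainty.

13200 ± 2090

Let p = c·s = 22300. δp/p = √((1·δc/c)² + (1·δs/s)²) = √(0.00394 + 0.00415) = 0.0899, so δp = 2010.
Q = p − z + b: δQ = √(δp² + δz² + δb²) = √(4.02e+06 + 3.36e+05 + 25600) = 2090
Q = 13200.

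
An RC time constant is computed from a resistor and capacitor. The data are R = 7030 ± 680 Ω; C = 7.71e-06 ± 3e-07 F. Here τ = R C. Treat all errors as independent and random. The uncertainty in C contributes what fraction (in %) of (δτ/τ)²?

13.9%

(δτ/τ)² = (1·δR/R)² + (1·δC/C)²
  R term: (1×0.0967)² = 0.00936
  C term: (1×0.0389)² = 0.00151
Total = 0.0109. Share from C = 0.00151/0.0109 = 0.139.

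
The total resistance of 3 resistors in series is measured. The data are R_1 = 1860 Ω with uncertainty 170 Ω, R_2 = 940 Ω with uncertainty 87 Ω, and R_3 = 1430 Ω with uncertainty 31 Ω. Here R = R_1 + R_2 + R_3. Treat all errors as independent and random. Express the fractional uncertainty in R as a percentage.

Each term contributes (cᵢ δxᵢ)² to (δR)²:
  (δR_1)² = 28900;  (δR_2)² = 7570;  (δR_3)² = 961
δR = √(37400) = 193 Ω
R = 4230 Ω, so δR/R = 193/4230 = 0.0457.

4.57%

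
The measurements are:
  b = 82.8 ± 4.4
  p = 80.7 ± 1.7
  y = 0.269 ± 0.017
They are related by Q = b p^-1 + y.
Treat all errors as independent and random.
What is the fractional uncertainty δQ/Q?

0.0472

Let w = b·p^-1 = 1.03. δw/w = √((1·δb/b)² + (-1·δp/p)²) = √(0.00282 + 0.000444) = 0.0572, so δw = 0.0587.
Q = w + y: δQ = √(δw² + δy²) = √(0.00344 + 0.000289) = 0.0611
Q = 1.30, so δQ/Q = 0.0611/1.30 = 0.0472.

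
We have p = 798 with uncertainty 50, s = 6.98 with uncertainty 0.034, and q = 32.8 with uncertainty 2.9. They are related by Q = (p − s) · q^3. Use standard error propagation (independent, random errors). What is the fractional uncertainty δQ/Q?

Let u = p − s = 791. δu = √(δp² + δs²) = √(2500 + 0.00116) = 50.0, so δu/u = 0.0632.
Q is then a monomial in u, q:
δQ/Q = √((δu/u)² + (3·δq/q)²) = √(0.00400 + 0.0704) = 0.273

0.273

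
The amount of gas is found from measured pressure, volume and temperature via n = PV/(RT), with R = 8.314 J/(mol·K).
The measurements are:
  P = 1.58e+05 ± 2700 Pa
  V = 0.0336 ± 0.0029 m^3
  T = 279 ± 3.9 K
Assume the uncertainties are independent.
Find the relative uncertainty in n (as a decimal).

0.0891

Relative error in a monomial: (δn/n)² = Σ (nᵢ · δxᵢ/xᵢ)².
  (1·δP/P)² = (1×0.0171)² = 0.000292;  (1·δV/V)² = (1×0.0863)² = 0.00745;  (-1·δT/T)² = (-1×0.0140)² = 0.000195
δn/n = √(0.00794) = 0.0891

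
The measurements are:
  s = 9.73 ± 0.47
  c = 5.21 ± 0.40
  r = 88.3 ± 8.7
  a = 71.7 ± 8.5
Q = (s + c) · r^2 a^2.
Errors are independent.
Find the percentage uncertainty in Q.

Let u = s + c = 14.9. δu = √(δs² + δc²) = √(0.221 + 0.160) = 0.617, so δu/u = 0.0413.
Q is then a monomial in u, r, a:
δQ/Q = √((δu/u)² + (2·δr/r)² + (2·δa/a)²) = √(0.00171 + 0.0388 + 0.0562) = 0.311

31.1%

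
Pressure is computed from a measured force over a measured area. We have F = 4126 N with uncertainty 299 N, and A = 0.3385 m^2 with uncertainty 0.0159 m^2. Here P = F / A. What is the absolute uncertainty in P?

1050 Pa

P is a product of powers, so relative uncertainties combine in quadrature:
  (1·δF/F)² = (1×0.0725)² = 0.00525;  (-1·δA/A)² = (-1×0.0470)² = 0.00221
δP/P = √(0.00746) = 0.0864
P = 12190 Pa, so δP = 0.0864 × 12190 = 1050 Pa.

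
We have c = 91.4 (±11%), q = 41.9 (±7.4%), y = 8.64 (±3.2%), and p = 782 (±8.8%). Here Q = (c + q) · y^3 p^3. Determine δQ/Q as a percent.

Let u = c + q = 133. δu = √(δc² + δq²) = √(101 + 9.61) = 10.5, so δu/u = 0.0789.
Q is then a monomial in u, y, p:
δQ/Q = √((δu/u)² + (3·δy/y)² + (3·δp/p)²) = √(0.00623 + 0.00922 + 0.0697) = 0.292

29.2%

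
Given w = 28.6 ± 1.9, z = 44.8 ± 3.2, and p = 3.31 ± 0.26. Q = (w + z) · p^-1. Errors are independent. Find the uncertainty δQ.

Let u = w + z = 73.4. δu = √(δw² + δz²) = √(3.61 + 10.2) = 3.72, so δu/u = 0.0507.
Q is then a monomial in u, p:
δQ/Q = √((δu/u)² + (-1·δp/p)²) = √(0.00257 + 0.00617) = 0.0935
Q = 22.2, so δQ = 0.0935 × 22.2 = 2.07.

2.07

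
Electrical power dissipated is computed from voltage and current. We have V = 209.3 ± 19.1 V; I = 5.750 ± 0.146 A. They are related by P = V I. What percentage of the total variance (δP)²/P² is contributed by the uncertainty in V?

92.8%

(δP/P)² = (1·δV/V)² + (1·δI/I)²
  V term: (1×0.0913)² = 0.00833
  I term: (1×0.0254)² = 0.000645
Total = 0.00897. Share from V = 0.00833/0.00897 = 0.928.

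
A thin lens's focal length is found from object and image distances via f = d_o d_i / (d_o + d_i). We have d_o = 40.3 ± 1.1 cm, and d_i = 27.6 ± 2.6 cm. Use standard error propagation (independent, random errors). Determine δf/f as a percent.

∂f/∂d_o = (d_i/(d_o+d_i))² = 0.165;  ∂f/∂d_i = (d_o/(d_o+d_i))² = 0.352
δf = √((∂f/∂d_o · δd_o)² + (∂f/∂d_i · δd_i)²) = √(0.0330 + 0.839) = 0.934 cm
f = 16.4 cm, so δf/f = 0.934/16.4 = 0.0570.

5.70%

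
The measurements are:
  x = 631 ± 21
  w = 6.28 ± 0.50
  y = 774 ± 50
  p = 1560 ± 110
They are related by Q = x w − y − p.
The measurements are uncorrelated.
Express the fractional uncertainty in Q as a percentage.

Let h = x·w = 3960. δh/h = √((1·δx/x)² + (1·δw/w)²) = √(0.00111 + 0.00634) = 0.0863, so δh = 342.
Q = h − y − p: δQ = √(δh² + δy² + δp²) = √(1.17e+05 + 2500 + 12100) = 363
Q = 1630, so δQ/Q = 363/1630 = 0.223.

22.3%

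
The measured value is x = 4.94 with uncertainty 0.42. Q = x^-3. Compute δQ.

Q ∝ x^-3, so δQ/Q = |-3| · δx/x = 3 × 0.0850 = 0.255.
Q = 0.00830, so δQ = 0.255 × 0.00830 = 0.00212.

0.00212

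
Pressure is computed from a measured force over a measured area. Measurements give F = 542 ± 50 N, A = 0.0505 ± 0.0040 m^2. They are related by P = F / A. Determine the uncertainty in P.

Relative error in a monomial: (δP/P)² = Σ (nᵢ · δxᵢ/xᵢ)².
  (1·δF/F)² = (1×0.0923)² = 0.00851;  (-1·δA/A)² = (-1×0.0792)² = 0.00627
δP/P = √(0.0148) = 0.122
P = 10700 Pa, so δP = 0.122 × 10700 = 1300 Pa.

1300 Pa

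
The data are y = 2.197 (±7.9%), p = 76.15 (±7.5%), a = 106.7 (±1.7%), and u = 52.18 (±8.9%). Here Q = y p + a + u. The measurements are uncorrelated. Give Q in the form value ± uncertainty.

326.2 ± 18.9

Let w = y·p = 167.3. δw/w = √((1·δy/y)² + (1·δp/p)²) = √(0.00624 + 0.00562) = 0.109, so δw = 18.2.
Q = w + a + u: δQ = √(δw² + δa² + δu²) = √(332 + 3.29 + 21.6) = 18.9
Q = 326.2.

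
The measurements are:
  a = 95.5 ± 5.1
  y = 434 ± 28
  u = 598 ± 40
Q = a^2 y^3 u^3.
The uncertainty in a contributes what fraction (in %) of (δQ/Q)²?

12.8%

(δQ/Q)² = (2·δa/a)² + (3·δy/y)² + (3·δu/u)²
  a term: (2×0.0534)² = 0.0114
  y term: (3×0.0645)² = 0.0375
  u term: (3×0.0669)² = 0.0403
Total = 0.0891. Share from a = 0.0114/0.0891 = 0.128.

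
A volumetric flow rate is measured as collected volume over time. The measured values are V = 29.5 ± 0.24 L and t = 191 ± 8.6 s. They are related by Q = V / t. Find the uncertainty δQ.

For a monomial Q ∝ V, t^-1, fractional errors add in quadrature:
  (1·δV/V)² = (1×0.00814)² = 6.62e-05;  (-1·δt/t)² = (-1×0.0450)² = 0.00203
δQ/Q = √(0.00209) = 0.0458
Q = 0.154 L/s, so δQ = 0.0458 × 0.154 = 0.00707 L/s.

0.00707 L/s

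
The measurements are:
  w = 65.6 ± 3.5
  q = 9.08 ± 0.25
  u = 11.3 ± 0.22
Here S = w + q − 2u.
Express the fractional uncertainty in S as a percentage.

For a sum/difference, combine absolute errors in quadrature:
  (δw)² = 12.2;  (δq)² = 0.0625;  (2·δu)² = 0.194
δS = √(12.5) = 3.54
S = 52.1, so δS/S = 3.54/52.1 = 0.0679.

6.79%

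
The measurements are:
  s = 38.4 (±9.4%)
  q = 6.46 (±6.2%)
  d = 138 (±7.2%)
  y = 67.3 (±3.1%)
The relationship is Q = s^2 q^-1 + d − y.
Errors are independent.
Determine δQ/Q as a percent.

15.5%

Let p = s^2·q^-1 = 228. δp/p = √((2·δs/s)² + (-1·δq/q)²) = √(0.0353 + 0.00384) = 0.198, so δp = 45.2.
Q = p + d − y: δQ = √(δp² + δd² + δy²) = √(2040 + 98.7 + 4.35) = 46.3
Q = 299, so δQ/Q = 46.3/299 = 0.155.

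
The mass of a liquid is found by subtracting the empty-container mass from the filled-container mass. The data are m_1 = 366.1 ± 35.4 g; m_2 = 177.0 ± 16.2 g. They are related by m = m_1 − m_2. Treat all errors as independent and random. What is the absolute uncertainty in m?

38.9 g

Absolute uncertainties add in quadrature for a linear combination:
  (δm_1)² = 1250;  (δm_2)² = 262
δm = √(1520) = 38.9 g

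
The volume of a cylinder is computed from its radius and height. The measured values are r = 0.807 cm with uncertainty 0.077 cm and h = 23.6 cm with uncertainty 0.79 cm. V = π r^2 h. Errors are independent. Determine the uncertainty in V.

9.35 cm^3

V is a product of powers, so relative uncertainties combine in quadrature:
  (2·δr/r)² = (2×0.0954)² = 0.0364;  (1·δh/h)² = (1×0.0335)² = 0.00112
δV/V = √(0.0375) = 0.194
V = 48.3 cm^3, so δV = 0.194 × 48.3 = 9.35 cm^3.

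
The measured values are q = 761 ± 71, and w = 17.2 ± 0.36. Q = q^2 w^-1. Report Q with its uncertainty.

33700 ± 6320

Q is a product of powers, so relative uncertainties combine in quadrature:
  (2·δq/q)² = (2×0.0933)² = 0.0348;  (-1·δw/w)² = (-1×0.0209)² = 0.000438
δQ/Q = √(0.0353) = 0.188
Q = 33700, so δQ = 0.188 × 33700 = 6320.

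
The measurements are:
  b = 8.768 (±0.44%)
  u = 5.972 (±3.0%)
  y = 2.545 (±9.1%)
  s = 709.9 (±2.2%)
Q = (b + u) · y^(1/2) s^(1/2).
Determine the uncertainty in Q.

Let w = b + u = 14.74. δw = √(δb² + δu²) = √(0.00149 + 0.0321) = 0.183, so δw/w = 0.0124.
Q is then a monomial in w, y, s:
δQ/Q = √((δw/w)² + (½·δy/y)² + (½·δs/s)²) = √(0.000155 + 0.00207 + 0.000121) = 0.0484
Q = 626.5, so δQ = 0.0484 × 626.5 = 30.3.

30.3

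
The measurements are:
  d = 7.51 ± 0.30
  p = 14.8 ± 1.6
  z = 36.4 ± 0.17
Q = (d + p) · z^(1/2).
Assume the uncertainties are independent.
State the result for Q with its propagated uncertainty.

135 ± 9.83

Let u = d + p = 22.3. δu = √(δd² + δp²) = √(0.0900 + 2.56) = 1.63, so δu/u = 0.0730.
Q is then a monomial in u, z:
δQ/Q = √((δu/u)² + (½·δz/z)²) = √(0.00532 + 5.45e-06) = 0.0730
Q = 135, so δQ = 0.0730 × 135 = 9.83.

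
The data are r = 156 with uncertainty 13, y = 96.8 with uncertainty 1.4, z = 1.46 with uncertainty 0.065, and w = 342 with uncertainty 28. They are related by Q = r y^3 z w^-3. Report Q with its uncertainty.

5.16 ± 1.38

For a monomial Q ∝ r, y^3, z, w^-3, fractional errors add in quadrature:
  (1·δr/r)² = (1×0.0833)² = 0.00694;  (3·δy/y)² = (3×0.0145)² = 0.00188;  (1·δz/z)² = (1×0.0445)² = 0.00198;  (-3·δw/w)² = (-3×0.0819)² = 0.0603
δQ/Q = √(0.0711) = 0.267
Q = 5.16, so δQ = 0.267 × 5.16 = 1.38.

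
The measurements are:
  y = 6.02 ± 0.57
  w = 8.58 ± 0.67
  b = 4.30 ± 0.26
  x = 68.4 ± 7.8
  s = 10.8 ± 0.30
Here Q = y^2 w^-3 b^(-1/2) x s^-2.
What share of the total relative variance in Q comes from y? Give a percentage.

33.3%

(δQ/Q)² = (2·δy/y)² + (-3·δw/w)² + (−½·δb/b)² + (1·δx/x)² + (-2·δs/s)²
  y term: (2×0.0947)² = 0.0359
  w term: (-3×0.0781)² = 0.0549
  b term: (-0.5×0.0605)² = 0.000914
  x term: (1×0.114)² = 0.0130
  s term: (-2×0.0278)² = 0.00309
Total = 0.108. Share from y = 0.0359/0.108 = 0.333.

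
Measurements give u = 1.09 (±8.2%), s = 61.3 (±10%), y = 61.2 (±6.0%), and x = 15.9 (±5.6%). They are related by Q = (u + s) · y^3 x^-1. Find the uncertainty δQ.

1.91e+05

Let w = u + s = 62.4. δw = √(δu² + δs²) = √(0.00799 + 37.6) = 6.13, so δw/w = 0.0983.
Q is then a monomial in w, y, x:
δQ/Q = √((δw/w)² + (3·δy/y)² + (-1·δx/x)²) = √(0.00966 + 0.0324 + 0.00314) = 0.213
Q = 8.99e+05, so δQ = 0.213 × 8.99e+05 = 1.91e+05.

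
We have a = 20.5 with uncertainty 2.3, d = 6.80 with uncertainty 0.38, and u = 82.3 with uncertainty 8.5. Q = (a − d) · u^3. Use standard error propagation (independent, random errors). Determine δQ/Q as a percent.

Let w = a − d = 13.7. δw = √(δa² + δd²) = √(5.29 + 0.144) = 2.33, so δw/w = 0.170.
Q is then a monomial in w, u:
δQ/Q = √((δw/w)² + (3·δu/u)²) = √(0.0290 + 0.0960) = 0.353

35.3%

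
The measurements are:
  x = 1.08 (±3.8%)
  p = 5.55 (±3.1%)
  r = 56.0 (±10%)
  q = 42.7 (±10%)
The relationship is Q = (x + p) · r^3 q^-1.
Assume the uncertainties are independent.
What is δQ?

Let u = x + p = 6.63. δu = √(δx² + δp²) = √(0.00168 + 0.0296) = 0.177, so δu/u = 0.0267.
Q is then a monomial in u, r, q:
δQ/Q = √((δu/u)² + (3·δr/r)² + (-1·δq/q)²) = √(0.000712 + 0.0900 + 0.0100) = 0.317
Q = 27300, so δQ = 0.317 × 27300 = 8650.

8650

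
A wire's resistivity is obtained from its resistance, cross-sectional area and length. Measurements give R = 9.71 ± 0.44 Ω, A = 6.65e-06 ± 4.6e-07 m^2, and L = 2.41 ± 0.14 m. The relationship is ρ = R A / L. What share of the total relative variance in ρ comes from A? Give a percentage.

46.9%

(δρ/ρ)² = (1·δR/R)² + (1·δA/A)² + (-1·δL/L)²
  R term: (1×0.0453)² = 0.00205
  A term: (1×0.0692)² = 0.00478
  L term: (-1×0.0581)² = 0.00337
Total = 0.0102. Share from A = 0.00478/0.0102 = 0.469.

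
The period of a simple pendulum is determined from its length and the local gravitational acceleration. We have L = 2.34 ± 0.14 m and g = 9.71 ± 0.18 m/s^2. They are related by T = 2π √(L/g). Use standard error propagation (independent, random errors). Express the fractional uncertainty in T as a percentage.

T is a product of powers, so relative uncertainties combine in quadrature:
  (½·δL/L)² = (0.5×0.0598)² = 0.000895;  (−½·δg/g)² = (-0.5×0.0185)² = 8.59e-05
δT/T = √(0.000981) = 0.0313

3.13%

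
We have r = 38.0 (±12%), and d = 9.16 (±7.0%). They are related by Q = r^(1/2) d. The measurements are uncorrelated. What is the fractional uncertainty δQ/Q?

0.0922

For a monomial Q ∝ r^(1/2), d, fractional errors add in quadrature:
  (½·δr/r)² = (0.5×0.120)² = 0.00360;  (1·δd/d)² = (1×0.0700)² = 0.00490
δQ/Q = √(0.00850) = 0.0922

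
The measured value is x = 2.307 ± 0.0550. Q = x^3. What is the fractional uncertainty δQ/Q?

0.0715

Since Q is a product/quotient, work with relative uncertainties:
  (3·δx/x)² = (3×0.0238)² = 0.00512
δQ/Q = √(0.00512) = 0.0715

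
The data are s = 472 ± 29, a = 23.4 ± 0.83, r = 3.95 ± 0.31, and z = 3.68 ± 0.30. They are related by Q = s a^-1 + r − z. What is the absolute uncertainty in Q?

1.49

Let p = s·a^-1 = 20.2. δp/p = √((1·δs/s)² + (-1·δa/a)²) = √(0.00377 + 0.00126) = 0.0709, so δp = 1.43.
Q = p + r − z: δQ = √(δp² + δr² + δz²) = √(2.05 + 0.0961 + 0.0900) = 1.49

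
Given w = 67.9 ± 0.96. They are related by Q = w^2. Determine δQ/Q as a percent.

2.83%

Q ∝ w^2, so δQ/Q = |2| · δw/w = 2 × 0.0141 = 0.0283.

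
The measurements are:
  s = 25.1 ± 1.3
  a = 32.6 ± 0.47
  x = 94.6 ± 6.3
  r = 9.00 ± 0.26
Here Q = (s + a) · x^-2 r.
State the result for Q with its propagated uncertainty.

0.0580 ± 0.00803

Let u = s + a = 57.7. δu = √(δs² + δa²) = √(1.69 + 0.221) = 1.38, so δu/u = 0.0240.
Q is then a monomial in u, x, r:
δQ/Q = √((δu/u)² + (-2·δx/x)² + (1·δr/r)²) = √(0.000574 + 0.0177 + 0.000835) = 0.138
Q = 0.0580, so δQ = 0.138 × 0.0580 = 0.00803.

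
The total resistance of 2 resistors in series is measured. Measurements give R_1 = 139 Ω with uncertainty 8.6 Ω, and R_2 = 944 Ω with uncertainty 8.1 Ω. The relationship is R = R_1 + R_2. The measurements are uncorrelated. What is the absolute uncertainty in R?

11.8 Ω

R is a linear combination, so absolute uncertainties add in quadrature:
  (δR_1)² = 74.0;  (δR_2)² = 65.6
δR = √(140) = 11.8 Ω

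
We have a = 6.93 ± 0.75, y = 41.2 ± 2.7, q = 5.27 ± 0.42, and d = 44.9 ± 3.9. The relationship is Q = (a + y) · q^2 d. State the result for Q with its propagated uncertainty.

60000 ± 11400

Let u = a + y = 48.1. δu = √(δa² + δy²) = √(0.562 + 7.29) = 2.80, so δu/u = 0.0582.
Q is then a monomial in u, q, d:
δQ/Q = √((δu/u)² + (2·δq/q)² + (1·δd/d)²) = √(0.00339 + 0.0254 + 0.00754) = 0.191
Q = 60000, so δQ = 0.191 × 60000 = 11400.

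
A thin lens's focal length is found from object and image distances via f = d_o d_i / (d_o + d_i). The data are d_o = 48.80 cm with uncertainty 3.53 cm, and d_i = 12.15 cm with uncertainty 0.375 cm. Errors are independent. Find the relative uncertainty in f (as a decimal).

∂f/∂d_o = (d_i/(d_o+d_i))² = 0.0397;  ∂f/∂d_i = (d_o/(d_o+d_i))² = 0.641
δf = √((∂f/∂d_o · δd_o)² + (∂f/∂d_i · δd_i)²) = √(0.0197 + 0.0578) = 0.278 cm
f = 9.728 cm, so δf/f = 0.278/9.728 = 0.0286.

0.0286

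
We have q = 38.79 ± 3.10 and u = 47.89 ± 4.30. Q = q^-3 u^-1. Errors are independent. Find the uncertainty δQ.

9.16e-08

Since Q is a product/quotient, work with relative uncertainties:
  (-3·δq/q)² = (-3×0.0799)² = 0.0575;  (-1·δu/u)² = (-1×0.0898)² = 0.00806
δQ/Q = √(0.0655) = 0.256
Q = 3.578e-07, so δQ = 0.256 × 3.578e-07 = 9.16e-08.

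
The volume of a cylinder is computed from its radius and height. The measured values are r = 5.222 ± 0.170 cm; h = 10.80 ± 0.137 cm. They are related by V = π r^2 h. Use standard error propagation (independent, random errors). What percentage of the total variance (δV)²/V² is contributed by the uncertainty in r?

(δV/V)² = (2·δr/r)² + (1·δh/h)²
  r term: (2×0.0326)² = 0.00424
  h term: (1×0.0127)² = 0.000161
Total = 0.00440. Share from r = 0.00424/0.00440 = 0.963.

96.3%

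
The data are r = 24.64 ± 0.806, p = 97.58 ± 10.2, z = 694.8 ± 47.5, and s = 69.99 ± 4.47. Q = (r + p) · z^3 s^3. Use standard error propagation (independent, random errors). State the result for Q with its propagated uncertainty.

(1.405 ± 0.412) × 10^16

Let u = r + p = 122.2. δu = √(δr² + δp²) = √(0.650 + 104) = 10.2, so δu/u = 0.0837.
Q is then a monomial in u, z, s:
δQ/Q = √((δu/u)² + (3·δz/z)² + (3·δs/s)²) = √(0.00701 + 0.0421 + 0.0367) = 0.293
Q = 1.405e+16, so δQ = 0.293 × 1.405e+16 = 4.12e+15.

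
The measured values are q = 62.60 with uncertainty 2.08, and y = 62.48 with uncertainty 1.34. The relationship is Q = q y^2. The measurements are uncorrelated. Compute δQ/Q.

For a monomial Q ∝ q, y^2, fractional errors add in quadrature:
  (1·δq/q)² = (1×0.0332)² = 0.00110;  (2·δy/y)² = (2×0.0214)² = 0.00184
δQ/Q = √(0.00294) = 0.0543

0.0543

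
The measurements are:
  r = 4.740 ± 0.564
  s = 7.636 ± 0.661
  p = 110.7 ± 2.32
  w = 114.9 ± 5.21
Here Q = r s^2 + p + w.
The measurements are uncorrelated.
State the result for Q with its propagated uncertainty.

502.0 ± 58.3

Let h = r·s^2 = 276.4. δh/h = √((1·δr/r)² + (2·δs/s)²) = √(0.0142 + 0.0300) = 0.210, so δh = 58.1.
Q = h + p + w: δQ = √(δh² + δp² + δw²) = √(3370 + 5.38 + 27.1) = 58.3
Q = 502.0.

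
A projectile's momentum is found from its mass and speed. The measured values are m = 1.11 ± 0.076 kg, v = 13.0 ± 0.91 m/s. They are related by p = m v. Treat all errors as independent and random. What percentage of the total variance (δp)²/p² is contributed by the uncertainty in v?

(δp/p)² = (1·δm/m)² + (1·δv/v)²
  m term: (1×0.0685)² = 0.00469
  v term: (1×0.0700)² = 0.00490
Total = 0.00959. Share from v = 0.00490/0.00959 = 0.511.

51.1%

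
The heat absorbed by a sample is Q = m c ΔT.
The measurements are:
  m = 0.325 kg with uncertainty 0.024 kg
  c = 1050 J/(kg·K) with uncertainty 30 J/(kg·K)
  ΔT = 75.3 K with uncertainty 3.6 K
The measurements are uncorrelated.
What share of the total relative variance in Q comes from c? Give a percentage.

(δQ/Q)² = (1·δm/m)² + (1·δc/c)² + (1·δΔT/ΔT)²
  m term: (1×0.0738)² = 0.00545
  c term: (1×0.0286)² = 0.000816
  ΔT term: (1×0.0478)² = 0.00229
Total = 0.00856. Share from c = 0.000816/0.00856 = 0.0954.

9.54%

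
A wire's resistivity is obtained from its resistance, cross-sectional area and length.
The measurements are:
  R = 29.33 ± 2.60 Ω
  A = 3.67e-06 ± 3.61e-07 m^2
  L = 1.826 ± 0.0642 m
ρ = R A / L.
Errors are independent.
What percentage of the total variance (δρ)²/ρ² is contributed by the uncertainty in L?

6.59%

(δρ/ρ)² = (1·δR/R)² + (1·δA/A)² + (-1·δL/L)²
  R term: (1×0.0886)² = 0.00786
  A term: (1×0.0984)² = 0.00968
  L term: (-1×0.0352)² = 0.00124
Total = 0.0188. Share from L = 0.00124/0.0188 = 0.0659.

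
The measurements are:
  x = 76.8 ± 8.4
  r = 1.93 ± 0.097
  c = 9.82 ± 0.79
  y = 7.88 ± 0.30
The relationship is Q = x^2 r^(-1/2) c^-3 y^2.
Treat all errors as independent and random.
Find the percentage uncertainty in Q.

33.5%

Relative error in a monomial: (δQ/Q)² = Σ (nᵢ · δxᵢ/xᵢ)².
  (2·δx/x)² = (2×0.109)² = 0.0479;  (−½·δr/r)² = (-0.5×0.0503)² = 0.000631;  (-3·δc/c)² = (-3×0.0804)² = 0.0582;  (2·δy/y)² = (2×0.0381)² = 0.00580
δQ/Q = √(0.113) = 0.335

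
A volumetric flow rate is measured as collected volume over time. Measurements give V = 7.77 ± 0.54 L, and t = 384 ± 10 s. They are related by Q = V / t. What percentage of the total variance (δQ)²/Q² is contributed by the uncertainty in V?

87.7%

(δQ/Q)² = (1·δV/V)² + (-1·δt/t)²
  V term: (1×0.0695)² = 0.00483
  t term: (-1×0.0260)² = 0.000678
Total = 0.00551. Share from V = 0.00483/0.00551 = 0.877.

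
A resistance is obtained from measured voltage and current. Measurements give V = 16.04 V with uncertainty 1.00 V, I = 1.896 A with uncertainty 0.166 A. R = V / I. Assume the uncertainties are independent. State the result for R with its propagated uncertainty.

8.460 ± 0.909 Ω

Relative error in a monomial: (δR/R)² = Σ (nᵢ · δxᵢ/xᵢ)².
  (1·δV/V)² = (1×0.0623)² = 0.00389;  (-1·δI/I)² = (-1×0.0876)² = 0.00767
δR/R = √(0.0116) = 0.107
R = 8.460 Ω, so δR = 0.107 × 8.460 = 0.909 Ω.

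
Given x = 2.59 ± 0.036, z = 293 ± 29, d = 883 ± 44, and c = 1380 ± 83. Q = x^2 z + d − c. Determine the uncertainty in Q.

223

Let p = x^2·z = 1970. δp/p = √((2·δx/x)² + (1·δz/z)²) = √(0.000773 + 0.00980) = 0.103, so δp = 202.
Q = p + d − c: δQ = √(δp² + δd² + δc²) = √(40800 + 1940 + 6890) = 223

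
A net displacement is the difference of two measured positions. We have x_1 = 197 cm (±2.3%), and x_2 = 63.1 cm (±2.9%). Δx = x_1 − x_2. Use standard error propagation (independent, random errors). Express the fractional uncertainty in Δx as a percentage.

For a sum/difference, combine absolute errors in quadrature:
  (δx_1)² = 20.5;  (δx_2)² = 3.35
δΔx = √(23.9) = 4.89 cm
Δx = 134 cm, so δΔx/Δx = 4.89/134 = 0.0365.

3.65%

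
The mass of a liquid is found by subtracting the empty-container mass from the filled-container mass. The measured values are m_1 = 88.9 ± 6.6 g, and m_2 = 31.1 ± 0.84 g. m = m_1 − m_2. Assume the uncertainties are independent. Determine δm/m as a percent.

Absolute uncertainties add in quadrature for a linear combination:
  (δm_1)² = 43.6;  (δm_2)² = 0.706
δm = √(44.3) = 6.65 g
m = 57.8 g, so δm/m = 6.65/57.8 = 0.115.

11.5%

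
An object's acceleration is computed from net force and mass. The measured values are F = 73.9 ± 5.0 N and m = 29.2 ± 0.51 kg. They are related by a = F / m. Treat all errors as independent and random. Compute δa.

0.177 m/s^2

a is a product of powers, so relative uncertainties combine in quadrature:
  (1·δF/F)² = (1×0.0677)² = 0.00458;  (-1·δm/m)² = (-1×0.0175)² = 0.000305
δa/a = √(0.00488) = 0.0699
a = 2.53 m/s^2, so δa = 0.0699 × 2.53 = 0.177 m/s^2.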